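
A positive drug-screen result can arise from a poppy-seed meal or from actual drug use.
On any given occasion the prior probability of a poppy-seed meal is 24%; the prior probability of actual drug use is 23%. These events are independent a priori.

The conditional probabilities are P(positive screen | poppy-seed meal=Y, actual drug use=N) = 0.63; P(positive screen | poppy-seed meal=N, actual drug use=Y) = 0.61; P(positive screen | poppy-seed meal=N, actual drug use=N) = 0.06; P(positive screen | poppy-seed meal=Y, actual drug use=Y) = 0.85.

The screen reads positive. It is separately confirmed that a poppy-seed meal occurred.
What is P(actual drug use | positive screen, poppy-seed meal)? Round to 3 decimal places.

P(actual drug use | positive screen, poppy-seed meal) ≈ 0.287

P(positive screen | poppy-seed meal) = 0.63·0.77 + 0.85·0.23 = 0.485100 + 0.195500 = 0.680600
The actual drug use-present share is 0.85·0.23 = 0.195500.
Hence the posterior is 0.195500/0.680600 ≈ 0.287.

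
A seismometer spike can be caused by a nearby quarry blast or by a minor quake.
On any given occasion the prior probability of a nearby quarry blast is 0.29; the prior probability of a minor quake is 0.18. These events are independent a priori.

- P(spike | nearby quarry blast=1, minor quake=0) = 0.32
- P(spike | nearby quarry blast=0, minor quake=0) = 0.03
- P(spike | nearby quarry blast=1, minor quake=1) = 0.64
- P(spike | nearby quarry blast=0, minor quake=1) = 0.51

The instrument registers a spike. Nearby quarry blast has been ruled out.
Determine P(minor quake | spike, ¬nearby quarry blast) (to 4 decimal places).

Enumerate both values of minor quake and weight by the priors:
  P(spike | ¬nearby quarry blast) = 0.03*0.82 + 0.51*0.18
        = 0.024600 + 0.091800 = 0.116400
Configurations with minor quake contribute 0.091800, so
  P(minor quake | spike, ¬nearby quarry blast) = 0.091800 / 0.116400 ≈ 0.7887

P(minor quake | spike, ¬nearby quarry blast) ≈ 0.7887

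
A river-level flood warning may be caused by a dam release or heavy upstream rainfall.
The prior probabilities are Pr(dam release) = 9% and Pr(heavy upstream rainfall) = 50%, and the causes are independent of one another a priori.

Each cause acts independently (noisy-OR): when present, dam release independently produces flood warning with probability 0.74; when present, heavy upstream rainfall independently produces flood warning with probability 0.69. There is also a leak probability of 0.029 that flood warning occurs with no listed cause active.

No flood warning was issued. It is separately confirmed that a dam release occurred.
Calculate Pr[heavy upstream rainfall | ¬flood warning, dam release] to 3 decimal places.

Under noisy-OR, P(flood warning | causes) = 1 − (1−0.029)·∏(1−qᵢ) over the active causes.
P(¬flood warning | dam release) = 0.25246·0.5 + 0.078263·0.5 = 0.126230 + 0.039131 = 0.165361
Of this, 0.039131 comes from 0.078263·0.5 (the heavy upstream rainfall=true cases).
Hence the posterior is 0.039131/0.165361 ≈ 0.237.

Pr[heavy upstream rainfall | ¬flood warning, dam release] ≈ 0.237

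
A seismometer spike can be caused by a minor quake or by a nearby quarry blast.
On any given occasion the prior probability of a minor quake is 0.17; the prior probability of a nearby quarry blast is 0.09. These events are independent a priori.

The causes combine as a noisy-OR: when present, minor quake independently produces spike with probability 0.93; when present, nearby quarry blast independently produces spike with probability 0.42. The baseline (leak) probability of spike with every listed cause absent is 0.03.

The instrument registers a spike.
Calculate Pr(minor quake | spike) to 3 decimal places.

Pr(minor quake | spike) ≈ 0.742

Under noisy-OR, P(spike | causes) = 1 − (1−0.03)·∏(1−qᵢ) over the active causes.
By total probability over the 4 (minor quake, nearby quarry blast) configurations:
  P(spike) = 0.03·0.83·0.91 + 0.4374·0.83·0.09 + 0.9321·0.17·0.91 + 0.960618·0.17·0.09
        = 0.022659 + 0.032674 + 0.144196 + 0.014697 = 0.214226
Keeping only the minor quake-present terms gives 0.158893, so
  P(minor quake | spike) = 0.158893 / 0.214226 ≈ 0.742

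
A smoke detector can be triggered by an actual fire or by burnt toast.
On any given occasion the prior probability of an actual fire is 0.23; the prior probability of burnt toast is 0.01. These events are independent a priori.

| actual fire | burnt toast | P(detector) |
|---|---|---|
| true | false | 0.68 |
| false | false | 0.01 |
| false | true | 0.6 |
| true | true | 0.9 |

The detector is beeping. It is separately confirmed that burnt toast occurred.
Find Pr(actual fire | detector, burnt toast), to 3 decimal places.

Pr(actual fire | detector, burnt toast) ≈ 0.309

Weight on actual fire=true, given the evidence: 0.9·0.23 = 0.207000
The normalizing constant is 0.6·0.77 + 0.9·0.23 = 0.669000
P(actual fire | detector, burnt toast) = 0.207000/0.669000 ≈ 0.309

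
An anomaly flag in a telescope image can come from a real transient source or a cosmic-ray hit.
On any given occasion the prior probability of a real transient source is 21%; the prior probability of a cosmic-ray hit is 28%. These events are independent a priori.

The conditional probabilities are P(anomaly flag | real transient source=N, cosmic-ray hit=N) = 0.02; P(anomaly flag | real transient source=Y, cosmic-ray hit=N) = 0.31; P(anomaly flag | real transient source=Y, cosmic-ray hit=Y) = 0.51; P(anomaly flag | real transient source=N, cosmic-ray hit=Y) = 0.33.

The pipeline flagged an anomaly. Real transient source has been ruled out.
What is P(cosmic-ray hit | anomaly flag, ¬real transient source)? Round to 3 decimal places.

P(cosmic-ray hit | anomaly flag, ¬real transient source) ≈ 0.865

By total probability over both values of cosmic-ray hit:
  P(anomaly flag | ¬real transient source) = 0.02*0.72 + 0.33*0.28
        = 0.014400 + 0.092400 = 0.106800
Keeping only the cosmic-ray hit-present terms gives 0.092400, so
  P(cosmic-ray hit | anomaly flag, ¬real transient source) = 0.092400 / 0.106800 ≈ 0.865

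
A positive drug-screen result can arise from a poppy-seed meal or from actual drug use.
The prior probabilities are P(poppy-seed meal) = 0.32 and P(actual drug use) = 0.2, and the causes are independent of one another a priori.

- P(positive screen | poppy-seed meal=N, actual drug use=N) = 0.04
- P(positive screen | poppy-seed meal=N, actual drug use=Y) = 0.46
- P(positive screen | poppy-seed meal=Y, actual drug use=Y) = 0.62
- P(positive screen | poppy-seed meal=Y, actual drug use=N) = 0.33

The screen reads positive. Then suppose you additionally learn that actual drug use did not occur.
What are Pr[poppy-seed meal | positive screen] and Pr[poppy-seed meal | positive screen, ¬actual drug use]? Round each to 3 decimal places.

P(positive screen) = 0.04*0.68*0.8 + 0.46*0.68*0.2 + 0.33*0.32*0.8 + 0.62*0.32*0.2 = 0.021760 + 0.062560 + 0.084480 + 0.039680 = 0.208480
Restricting to configurations with poppy-seed meal present: 0.084480 + 0.039680 = 0.124160.
P(poppy-seed meal | positive screen) = 0.124160 / 0.208480 ≈ 0.596

With the extra evidence:
P(positive screen | ¬actual drug use) = 0.04·0.68 + 0.33·0.32 = 0.027200 + 0.105600 = 0.132800
Restricting to configurations with poppy-seed meal present: 0.33·0.32 = 0.105600.
P(poppy-seed meal | positive screen, ¬actual drug use) = 0.105600 / 0.132800 ≈ 0.795

Pr[poppy-seed meal | positive screen] ≈ 0.596; Pr[poppy-seed meal | positive screen, ¬actual drug use] ≈ 0.795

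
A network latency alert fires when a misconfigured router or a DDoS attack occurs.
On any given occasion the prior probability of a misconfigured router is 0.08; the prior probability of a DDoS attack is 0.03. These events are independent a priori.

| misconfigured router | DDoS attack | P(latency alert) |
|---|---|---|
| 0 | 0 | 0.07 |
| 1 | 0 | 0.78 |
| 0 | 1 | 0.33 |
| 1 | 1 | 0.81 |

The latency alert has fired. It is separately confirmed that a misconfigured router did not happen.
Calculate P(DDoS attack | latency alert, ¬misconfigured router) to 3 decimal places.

P(DDoS attack | latency alert, ¬misconfigured router) ≈ 0.127

P(latency alert | ¬misconfigured router) = 0.07×0.97 + 0.33×0.03 = 0.067900 + 0.009900 = 0.077800
The DDoS attack-present share is 0.33×0.03 = 0.009900.
P(DDoS attack | latency alert, ¬misconfigured router) = 0.009900 / 0.077800 ≈ 0.127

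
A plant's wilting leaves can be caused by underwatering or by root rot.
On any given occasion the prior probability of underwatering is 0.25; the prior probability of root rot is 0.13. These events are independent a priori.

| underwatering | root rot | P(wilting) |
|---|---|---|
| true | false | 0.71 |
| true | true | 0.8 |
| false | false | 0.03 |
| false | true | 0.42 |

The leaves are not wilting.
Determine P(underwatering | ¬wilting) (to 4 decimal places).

P(underwatering | ¬wilting) ≈ 0.0917

P(¬wilting) = 0.97*0.75*0.87 + 0.58*0.75*0.13 + 0.29*0.25*0.87 + 0.2*0.25*0.13 = 0.632925 + 0.056550 + 0.063075 + 0.006500 = 0.759050
Of this, 0.069575 comes from 0.063075 + 0.006500 (the underwatering=true cases).
So P(underwatering | ¬wilting) = 0.069575/0.759050 ≈ 0.0917.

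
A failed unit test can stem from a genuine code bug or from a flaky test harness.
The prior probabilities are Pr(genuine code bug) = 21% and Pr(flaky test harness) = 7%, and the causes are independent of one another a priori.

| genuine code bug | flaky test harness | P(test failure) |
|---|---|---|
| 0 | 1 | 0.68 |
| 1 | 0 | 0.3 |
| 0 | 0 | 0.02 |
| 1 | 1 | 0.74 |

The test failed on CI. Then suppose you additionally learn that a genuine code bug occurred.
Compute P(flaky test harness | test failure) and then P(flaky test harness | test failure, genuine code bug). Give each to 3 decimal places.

P(flaky test harness | test failure) ≈ 0.398; P(flaky test harness | test failure, genuine code bug) ≈ 0.157

P(test failure) = 0.02·0.79·0.93 + 0.68·0.79·0.07 + 0.3·0.21·0.93 + 0.74·0.21·0.07 = 0.014694 + 0.037604 + 0.058590 + 0.010878 = 0.121766
The flaky test harness-present share is 0.037604 + 0.010878 = 0.048482.
Hence the posterior is 0.048482/0.121766 ≈ 0.398.

Now also conditioning on genuine code bug=true:
Sum P(test failure|·) weighted by the priors over both values of flaky test harness:
  P(test failure | genuine code bug) = 0.3*0.93 + 0.74*0.07
        = 0.279000 + 0.051800 = 0.330800
Keeping only the flaky test harness-present terms gives 0.051800, so
  P(flaky test harness | test failure, genuine code bug) = 0.051800 / 0.330800 ≈ 0.157
— genuine code bug explains away the evidence for flaky test harness.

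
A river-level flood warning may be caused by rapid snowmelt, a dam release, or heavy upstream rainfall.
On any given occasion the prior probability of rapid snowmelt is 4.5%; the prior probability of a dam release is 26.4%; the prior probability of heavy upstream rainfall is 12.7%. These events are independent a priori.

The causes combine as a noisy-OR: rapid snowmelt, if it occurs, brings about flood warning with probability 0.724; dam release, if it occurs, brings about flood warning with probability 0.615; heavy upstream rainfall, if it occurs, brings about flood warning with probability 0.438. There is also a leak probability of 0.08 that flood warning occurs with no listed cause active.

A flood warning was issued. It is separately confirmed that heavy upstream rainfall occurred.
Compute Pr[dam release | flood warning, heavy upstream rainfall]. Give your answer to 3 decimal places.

Pr[dam release | flood warning, heavy upstream rainfall] ≈ 0.367

Under noisy-OR, P(flood warning | causes) = 1 − (1−0.08)·∏(1−qᵢ) over the active causes.
Enumerate the 4 (rapid snowmelt, dam release) configurations and weight by the priors:
  P(flood warning | heavy upstream rainfall) = 0.48296×0.955×0.736 + 0.80094×0.955×0.264 + 0.857297×0.045×0.736 + 0.945059×0.045×0.264
        = 0.339463 + 0.201933 + 0.028394 + 0.011227 = 0.581017
The terms with dam release present sum to 0.213160, so
  P(dam release | flood warning, heavy upstream rainfall) = 0.213160 / 0.581017 ≈ 0.367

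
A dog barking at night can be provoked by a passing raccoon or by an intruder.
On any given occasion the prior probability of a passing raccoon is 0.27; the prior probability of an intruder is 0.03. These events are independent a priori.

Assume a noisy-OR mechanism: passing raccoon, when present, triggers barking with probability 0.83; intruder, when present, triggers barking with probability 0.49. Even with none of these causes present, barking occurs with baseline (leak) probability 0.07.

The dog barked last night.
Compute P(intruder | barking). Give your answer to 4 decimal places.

Under noisy-OR, P(barking | causes) = 1 − (1−0.07)·∏(1−qᵢ) over the active causes.
P(barking) = 0.07·0.73·0.97 + 0.5257·0.73·0.03 + 0.8419·0.27·0.97 + 0.919369·0.27·0.03 = 0.049567 + 0.011513 + 0.220494 + 0.007447 = 0.289021
Of this, 0.018960 comes from 0.011513 + 0.007447 (the intruder=true cases).
So P(intruder | barking) = 0.018960/0.289021 ≈ 0.0656.

P(intruder | barking) ≈ 0.0656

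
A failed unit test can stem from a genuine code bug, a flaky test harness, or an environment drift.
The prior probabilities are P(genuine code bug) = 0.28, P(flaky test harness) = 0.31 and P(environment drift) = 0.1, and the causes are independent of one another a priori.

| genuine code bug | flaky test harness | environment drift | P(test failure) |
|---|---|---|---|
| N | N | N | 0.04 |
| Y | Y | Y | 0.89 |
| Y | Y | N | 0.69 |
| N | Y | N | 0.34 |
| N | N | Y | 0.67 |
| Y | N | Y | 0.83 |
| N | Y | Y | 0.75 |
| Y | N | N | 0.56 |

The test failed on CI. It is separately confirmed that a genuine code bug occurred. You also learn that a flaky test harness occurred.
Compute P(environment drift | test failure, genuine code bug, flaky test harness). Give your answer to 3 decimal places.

Sum P(test failure|·) weighted by the priors over both values of environment drift:
  P(test failure | genuine code bug, flaky test harness) = 0.69*0.9 + 0.89*0.1
        = 0.621000 + 0.089000 = 0.710000
The terms with environment drift present sum to 0.089000, so
  P(environment drift | test failure, genuine code bug, flaky test harness) = 0.089000 / 0.710000 ≈ 0.125

P(environment drift | test failure, genuine code bug, flaky test harness) ≈ 0.125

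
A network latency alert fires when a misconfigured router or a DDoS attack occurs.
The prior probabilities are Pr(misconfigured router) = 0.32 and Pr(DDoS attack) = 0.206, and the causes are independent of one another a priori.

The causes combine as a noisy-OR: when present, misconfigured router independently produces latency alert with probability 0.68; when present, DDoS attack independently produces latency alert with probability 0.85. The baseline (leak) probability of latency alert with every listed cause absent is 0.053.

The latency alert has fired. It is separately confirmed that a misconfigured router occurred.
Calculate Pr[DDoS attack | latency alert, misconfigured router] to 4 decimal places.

Under noisy-OR, P(latency alert | causes) = 1 − (1−0.053)·∏(1−qᵢ) over the active causes.
P(latency alert | misconfigured router) = 0.69696·0.794 + 0.954544·0.206 = 0.553386 + 0.196636 = 0.750022
Restricting to configurations with DDoS attack present: 0.954544·0.206 = 0.196636.
P(DDoS attack | latency alert, misconfigured router) = 0.196636 / 0.750022 ≈ 0.2622

Pr[DDoS attack | latency alert, misconfigured router] ≈ 0.2622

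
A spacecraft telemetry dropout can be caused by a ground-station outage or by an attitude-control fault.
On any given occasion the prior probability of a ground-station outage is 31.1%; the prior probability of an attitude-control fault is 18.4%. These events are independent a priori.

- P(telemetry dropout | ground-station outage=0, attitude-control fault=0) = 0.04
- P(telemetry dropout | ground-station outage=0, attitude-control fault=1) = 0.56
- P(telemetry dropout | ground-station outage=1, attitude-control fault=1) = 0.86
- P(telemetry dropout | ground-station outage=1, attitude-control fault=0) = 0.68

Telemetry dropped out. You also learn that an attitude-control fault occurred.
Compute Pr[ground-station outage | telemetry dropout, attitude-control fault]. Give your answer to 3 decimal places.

Pr[ground-station outage | telemetry dropout, attitude-control fault] ≈ 0.409

By total probability over both values of ground-station outage:
  P(telemetry dropout | attitude-control fault) = 0.56×0.689 + 0.86×0.311
        = 0.385840 + 0.267460 = 0.653300
The terms with ground-station outage present sum to 0.267460, so
  P(ground-station outage | telemetry dropout, attitude-control fault) = 0.267460 / 0.653300 ≈ 0.409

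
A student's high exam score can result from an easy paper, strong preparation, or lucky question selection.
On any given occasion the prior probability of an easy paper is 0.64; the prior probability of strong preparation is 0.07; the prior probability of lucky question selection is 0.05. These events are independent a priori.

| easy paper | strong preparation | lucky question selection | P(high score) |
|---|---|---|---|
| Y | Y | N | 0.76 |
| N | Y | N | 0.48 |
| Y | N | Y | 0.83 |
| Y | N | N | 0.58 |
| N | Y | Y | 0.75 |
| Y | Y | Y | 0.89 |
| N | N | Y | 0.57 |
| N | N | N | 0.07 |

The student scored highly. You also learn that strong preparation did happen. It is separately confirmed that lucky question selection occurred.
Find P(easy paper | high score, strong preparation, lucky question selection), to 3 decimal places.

Numerator (weight on configurations with easy paper): 0.89×0.64 = 0.569600
Denominator P(high score | strong preparation, lucky question selection): 0.75×0.36 + 0.89×0.64 = 0.839600
P(easy paper | high score, strong preparation, lucky question selection) = 0.569600/0.839600 ≈ 0.678

P(easy paper | high score, strong preparation, lucky question selection) ≈ 0.678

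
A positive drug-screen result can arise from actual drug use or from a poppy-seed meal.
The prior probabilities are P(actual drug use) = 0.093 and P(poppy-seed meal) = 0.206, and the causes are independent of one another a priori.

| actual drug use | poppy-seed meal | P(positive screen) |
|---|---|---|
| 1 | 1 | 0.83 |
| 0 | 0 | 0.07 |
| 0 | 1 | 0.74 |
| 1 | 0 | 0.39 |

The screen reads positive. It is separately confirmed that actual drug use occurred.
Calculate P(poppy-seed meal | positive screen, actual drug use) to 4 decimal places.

P(positive screen | actual drug use) = 0.39*0.794 + 0.83*0.206 = 0.309660 + 0.170980 = 0.480640
The poppy-seed meal-present share is 0.83*0.206 = 0.170980.
Hence the posterior is 0.170980/0.480640 ≈ 0.3557.

P(poppy-seed meal | positive screen, actual drug use) ≈ 0.3557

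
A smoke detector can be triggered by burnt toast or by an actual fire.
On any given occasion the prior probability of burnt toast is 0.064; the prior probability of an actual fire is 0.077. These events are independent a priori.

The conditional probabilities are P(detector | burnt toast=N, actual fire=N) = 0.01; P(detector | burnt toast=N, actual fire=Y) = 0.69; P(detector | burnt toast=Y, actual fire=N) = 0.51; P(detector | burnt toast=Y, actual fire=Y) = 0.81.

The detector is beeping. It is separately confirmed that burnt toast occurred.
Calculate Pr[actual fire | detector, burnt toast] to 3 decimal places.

Enumerate both values of actual fire and weight by the priors:
  P(detector | burnt toast) = 0.51*0.923 + 0.81*0.077
        = 0.470730 + 0.062370 = 0.533100
The terms with actual fire present sum to 0.062370, so
  P(actual fire | detector, burnt toast) = 0.062370 / 0.533100 ≈ 0.117

Pr[actual fire | detector, burnt toast] ≈ 0.117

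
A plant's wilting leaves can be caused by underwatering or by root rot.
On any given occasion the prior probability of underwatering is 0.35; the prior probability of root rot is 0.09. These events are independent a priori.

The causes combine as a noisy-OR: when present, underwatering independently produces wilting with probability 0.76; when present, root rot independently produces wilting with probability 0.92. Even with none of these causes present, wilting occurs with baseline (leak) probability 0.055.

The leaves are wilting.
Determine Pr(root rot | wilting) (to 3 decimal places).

Under noisy-OR, P(wilting | causes) = 1 − (1−0.055)·∏(1−qᵢ) over the active causes.
Sum P(wilting|·) weighted by the priors over the 4 (underwatering, root rot) configurations:
  P(wilting) = 0.055*0.65*0.91 + 0.9244*0.65*0.09 + 0.7732*0.35*0.91 + 0.981856*0.35*0.09
        = 0.032533 + 0.054077 + 0.246264 + 0.030928 = 0.363802
Keeping only the root rot-present terms gives 0.085005, so
  P(root rot | wilting) = 0.085005 / 0.363802 ≈ 0.234

Pr(root rot | wilting) ≈ 0.234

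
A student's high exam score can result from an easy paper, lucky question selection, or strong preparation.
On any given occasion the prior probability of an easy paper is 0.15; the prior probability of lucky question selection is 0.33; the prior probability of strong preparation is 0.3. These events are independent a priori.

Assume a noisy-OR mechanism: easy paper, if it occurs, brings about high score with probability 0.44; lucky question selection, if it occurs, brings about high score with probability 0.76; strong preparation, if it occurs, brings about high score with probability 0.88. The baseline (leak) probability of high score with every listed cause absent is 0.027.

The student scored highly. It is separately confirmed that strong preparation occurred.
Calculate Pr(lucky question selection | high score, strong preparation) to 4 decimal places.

Under noisy-OR, P(high score | causes) = 1 − (1−0.027)·∏(1−qᵢ) over the active causes.
Sum P(high score|·) weighted by the priors over the 4 (easy paper, lucky question selection) configurations:
  P(high score | strong preparation) = 0.88324·0.85·0.67 + 0.971978·0.85·0.33 + 0.934614·0.15·0.67 + 0.984307·0.15·0.33
        = 0.503005 + 0.272640 + 0.093929 + 0.048723 = 0.918297
The terms with lucky question selection present sum to 0.321363, so
  P(lucky question selection | high score, strong preparation) = 0.321363 / 0.918297 ≈ 0.3500

Pr(lucky question selection | high score, strong preparation) ≈ 0.3500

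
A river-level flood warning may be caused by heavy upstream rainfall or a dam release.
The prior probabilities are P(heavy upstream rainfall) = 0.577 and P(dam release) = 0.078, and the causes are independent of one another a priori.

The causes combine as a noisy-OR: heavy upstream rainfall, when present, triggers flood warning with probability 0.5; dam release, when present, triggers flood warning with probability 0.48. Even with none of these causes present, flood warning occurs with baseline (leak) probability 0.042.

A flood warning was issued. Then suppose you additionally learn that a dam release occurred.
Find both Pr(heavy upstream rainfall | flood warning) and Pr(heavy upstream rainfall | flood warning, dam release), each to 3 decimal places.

Under noisy-OR, P(flood warning | causes) = 1 − (1−0.042)·∏(1−qᵢ) over the active causes.
By total probability over the 4 (heavy upstream rainfall, dam release) configurations:
  P(flood warning) = 0.042*0.423*0.922 + 0.50184*0.423*0.078 + 0.521*0.577*0.922 + 0.75092*0.577*0.078
        = 0.016380 + 0.016558 + 0.277169 + 0.033796 = 0.343903
Keeping only the heavy upstream rainfall-present terms gives 0.310965, so
  P(heavy upstream rainfall | flood warning) = 0.310965 / 0.343903 ≈ 0.904

Now condition on the additional information:
P(flood warning | dam release) = 0.50184×0.423 + 0.75092×0.577 = 0.212278 + 0.433281 = 0.645559
The heavy upstream rainfall-present share is 0.75092×0.577 = 0.433281.
Hence the posterior is 0.433281/0.645559 ≈ 0.671.
Conditioning on dam release lowers the posterior on heavy upstream rainfall: the classic explaining-away effect in a common-effect structure.

Pr(heavy upstream rainfall | flood warning) ≈ 0.904; Pr(heavy upstream rainfall | flood warning, dam release) ≈ 0.671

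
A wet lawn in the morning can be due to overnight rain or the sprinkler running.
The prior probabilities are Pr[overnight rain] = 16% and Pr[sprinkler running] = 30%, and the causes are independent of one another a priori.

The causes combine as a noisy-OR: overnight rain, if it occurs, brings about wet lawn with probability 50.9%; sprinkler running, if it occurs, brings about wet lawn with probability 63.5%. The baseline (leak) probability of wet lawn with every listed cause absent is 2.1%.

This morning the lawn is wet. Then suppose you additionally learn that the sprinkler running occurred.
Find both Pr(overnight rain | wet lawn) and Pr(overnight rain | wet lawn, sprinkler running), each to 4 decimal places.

Under noisy-OR, P(wet lawn | causes) = 1 − (1−0.021)·∏(1−qᵢ) over the active causes.
P(wet lawn) = 0.021·0.84·0.7 + 0.642665·0.84·0.3 + 0.519311·0.16·0.7 + 0.824549·0.16·0.3 = 0.012348 + 0.161952 + 0.058163 + 0.039578 = 0.272041
The overnight rain-present share is 0.058163 + 0.039578 = 0.097741.
So P(overnight rain | wet lawn) = 0.097741/0.272041 ≈ 0.3593.

Now also conditioning on sprinkler running=true:
Sum P(wet lawn|·) weighted by the priors over both values of overnight rain:
  P(wet lawn | sprinkler running) = 0.642665·0.84 + 0.824549·0.16
        = 0.539839 + 0.131928 = 0.671767
The terms with overnight rain present sum to 0.131928, so
  P(overnight rain | wet lawn, sprinkler running) = 0.131928 / 0.671767 ≈ 0.1964

Pr(overnight rain | wet lawn) ≈ 0.3593; Pr(overnight rain | wet lawn, sprinkler running) ≈ 0.1964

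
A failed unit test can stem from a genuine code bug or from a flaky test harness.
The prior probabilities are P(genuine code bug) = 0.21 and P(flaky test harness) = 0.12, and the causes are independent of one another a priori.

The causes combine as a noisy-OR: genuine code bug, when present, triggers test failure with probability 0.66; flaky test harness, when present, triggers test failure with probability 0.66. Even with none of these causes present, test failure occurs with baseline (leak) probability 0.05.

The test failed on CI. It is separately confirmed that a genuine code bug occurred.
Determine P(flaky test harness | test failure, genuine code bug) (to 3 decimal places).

P(flaky test harness | test failure, genuine code bug) ≈ 0.152

Under noisy-OR, P(test failure | causes) = 1 − (1−0.05)·∏(1−qᵢ) over the active causes.
P(test failure | genuine code bug) = 0.677·0.88 + 0.89018·0.12 = 0.595760 + 0.106822 = 0.702582
Restricting to configurations with flaky test harness present: 0.89018·0.12 = 0.106822.
So P(flaky test harness | test failure, genuine code bug) = 0.106822/0.702582 ≈ 0.152.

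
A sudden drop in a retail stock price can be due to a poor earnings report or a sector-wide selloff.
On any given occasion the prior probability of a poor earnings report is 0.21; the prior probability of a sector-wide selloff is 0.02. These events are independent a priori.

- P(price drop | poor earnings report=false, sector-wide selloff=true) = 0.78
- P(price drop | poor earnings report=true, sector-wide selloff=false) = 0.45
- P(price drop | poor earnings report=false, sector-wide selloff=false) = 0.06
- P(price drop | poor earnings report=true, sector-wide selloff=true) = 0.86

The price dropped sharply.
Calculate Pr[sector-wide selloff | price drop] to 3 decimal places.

Pr[sector-wide selloff | price drop] ≈ 0.103

Enumerate the 4 (poor earnings report, sector-wide selloff) configurations and weight by the priors:
  P(price drop) = 0.06·0.79·0.98 + 0.78·0.79·0.02 + 0.45·0.21·0.98 + 0.86·0.21·0.02
        = 0.046452 + 0.012324 + 0.092610 + 0.003612 = 0.154998
Keeping only the sector-wide selloff-present terms gives 0.015936, so
  P(sector-wide selloff | price drop) = 0.015936 / 0.154998 ≈ 0.103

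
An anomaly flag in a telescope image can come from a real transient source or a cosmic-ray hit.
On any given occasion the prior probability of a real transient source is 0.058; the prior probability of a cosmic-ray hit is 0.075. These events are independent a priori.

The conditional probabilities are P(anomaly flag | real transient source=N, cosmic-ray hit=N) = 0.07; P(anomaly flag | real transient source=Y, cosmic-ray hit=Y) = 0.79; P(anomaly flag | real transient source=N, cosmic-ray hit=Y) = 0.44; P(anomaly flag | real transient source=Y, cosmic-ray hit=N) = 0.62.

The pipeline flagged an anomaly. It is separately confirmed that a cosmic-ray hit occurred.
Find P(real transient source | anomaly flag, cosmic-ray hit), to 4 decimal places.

Enumerate both values of real transient source and weight by the priors:
  P(anomaly flag | cosmic-ray hit) = 0.44×0.942 + 0.79×0.058
        = 0.414480 + 0.045820 = 0.460300
Configurations with real transient source contribute 0.045820, so
  P(real transient source | anomaly flag, cosmic-ray hit) = 0.045820 / 0.460300 ≈ 0.0995

P(real transient source | anomaly flag, cosmic-ray hit) ≈ 0.0995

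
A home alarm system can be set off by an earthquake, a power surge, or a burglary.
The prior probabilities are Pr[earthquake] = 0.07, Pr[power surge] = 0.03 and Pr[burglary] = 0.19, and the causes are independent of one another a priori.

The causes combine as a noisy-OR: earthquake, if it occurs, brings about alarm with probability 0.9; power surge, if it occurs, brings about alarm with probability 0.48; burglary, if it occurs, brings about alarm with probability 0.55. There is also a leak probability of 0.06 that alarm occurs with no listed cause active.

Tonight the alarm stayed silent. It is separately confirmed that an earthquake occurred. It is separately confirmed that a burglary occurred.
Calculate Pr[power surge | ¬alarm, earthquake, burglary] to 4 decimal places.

Pr[power surge | ¬alarm, earthquake, burglary] ≈ 0.0158

Under noisy-OR, P(alarm | causes) = 1 − (1−0.06)·∏(1−qᵢ) over the active causes.
Sum P(¬alarm|·) weighted by the priors over both values of power surge:
  P(¬alarm | earthquake, burglary) = 0.0423×0.97 + 0.021996×0.03
        = 0.041031 + 0.000660 = 0.041691
Configurations with power surge contribute 0.000660, so
  P(power surge | ¬alarm, earthquake, burglary) = 0.000660 / 0.041691 ≈ 0.0158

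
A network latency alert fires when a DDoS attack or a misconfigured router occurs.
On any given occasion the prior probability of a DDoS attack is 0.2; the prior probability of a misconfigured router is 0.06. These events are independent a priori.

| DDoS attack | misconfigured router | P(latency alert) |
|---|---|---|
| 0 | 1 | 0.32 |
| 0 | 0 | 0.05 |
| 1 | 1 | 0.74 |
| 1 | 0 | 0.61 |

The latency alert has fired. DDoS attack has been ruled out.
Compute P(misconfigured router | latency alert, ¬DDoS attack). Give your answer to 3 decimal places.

P(misconfigured router | latency alert, ¬DDoS attack) ≈ 0.290

P(latency alert | ¬DDoS attack) = 0.05·0.94 + 0.32·0.06 = 0.047000 + 0.019200 = 0.066200
Restricting to configurations with misconfigured router present: 0.32·0.06 = 0.019200.
So P(misconfigured router | latency alert, ¬DDoS attack) = 0.019200/0.066200 ≈ 0.290.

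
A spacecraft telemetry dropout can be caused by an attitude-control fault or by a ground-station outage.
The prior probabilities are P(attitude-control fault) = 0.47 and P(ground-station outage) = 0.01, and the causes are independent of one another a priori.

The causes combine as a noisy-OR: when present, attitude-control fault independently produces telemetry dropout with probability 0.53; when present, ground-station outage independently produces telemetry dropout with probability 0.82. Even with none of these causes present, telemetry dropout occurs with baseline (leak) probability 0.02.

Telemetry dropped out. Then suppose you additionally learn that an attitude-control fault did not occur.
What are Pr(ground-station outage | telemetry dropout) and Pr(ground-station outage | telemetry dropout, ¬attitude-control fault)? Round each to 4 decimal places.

Pr(ground-station outage | telemetry dropout) ≈ 0.0321; Pr(ground-station outage | telemetry dropout, ¬attitude-control fault) ≈ 0.2938

Under noisy-OR, P(telemetry dropout | causes) = 1 − (1−0.02)·∏(1−qᵢ) over the active causes.
Weight on ground-station outage=true, given the evidence: 0.004365 + 0.004310 = 0.008675
Normalizer over all consistent configurations: 0.02*0.53*0.99 + 0.8236*0.53*0.01 + 0.5394*0.47*0.99 + 0.917092*0.47*0.01 = 0.270152
P(ground-station outage | telemetry dropout) = 0.008675/0.270152 ≈ 0.0321

With the extra evidence:
Enumerate both values of ground-station outage and weight by the priors:
  P(telemetry dropout | ¬attitude-control fault) = 0.02·0.99 + 0.8236·0.01
        = 0.019800 + 0.008236 = 0.028036
The terms with ground-station outage present sum to 0.008236, so
  P(ground-station outage | telemetry dropout, ¬attitude-control fault) = 0.008236 / 0.028036 ≈ 0.2938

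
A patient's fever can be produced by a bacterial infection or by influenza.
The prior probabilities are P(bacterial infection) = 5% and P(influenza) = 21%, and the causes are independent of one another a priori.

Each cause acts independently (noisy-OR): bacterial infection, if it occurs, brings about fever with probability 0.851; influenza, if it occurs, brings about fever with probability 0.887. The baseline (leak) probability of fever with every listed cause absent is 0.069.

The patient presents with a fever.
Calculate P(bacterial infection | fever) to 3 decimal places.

Under noisy-OR, P(fever | causes) = 1 − (1−0.069)·∏(1−qᵢ) over the active causes.
Sum P(fever|·) weighted by the priors over the 4 (bacterial infection, influenza) configurations:
  P(fever) = 0.069·0.95·0.79 + 0.894797·0.95·0.21 + 0.861281·0.05·0.79 + 0.984325·0.05·0.21
        = 0.051784 + 0.178512 + 0.034021 + 0.010335 = 0.274652
The terms with bacterial infection present sum to 0.044356, so
  P(bacterial infection | fever) = 0.044356 / 0.274652 ≈ 0.161

P(bacterial infection | fever) ≈ 0.161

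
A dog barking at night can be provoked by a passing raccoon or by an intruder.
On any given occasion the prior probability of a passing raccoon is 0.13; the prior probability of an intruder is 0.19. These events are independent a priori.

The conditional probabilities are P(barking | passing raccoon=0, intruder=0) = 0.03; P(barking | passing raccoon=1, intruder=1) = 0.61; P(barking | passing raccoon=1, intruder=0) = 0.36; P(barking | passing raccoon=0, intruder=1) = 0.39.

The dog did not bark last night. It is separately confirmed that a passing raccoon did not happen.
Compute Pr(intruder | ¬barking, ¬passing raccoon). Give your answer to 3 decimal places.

Pr(intruder | ¬barking, ¬passing raccoon) ≈ 0.129

Sum P(¬barking|·) weighted by the priors over both values of intruder:
  P(¬barking | ¬passing raccoon) = 0.97×0.81 + 0.61×0.19
        = 0.785700 + 0.115900 = 0.901600
Configurations with intruder contribute 0.115900, so
  P(intruder | ¬barking, ¬passing raccoon) = 0.115900 / 0.901600 ≈ 0.129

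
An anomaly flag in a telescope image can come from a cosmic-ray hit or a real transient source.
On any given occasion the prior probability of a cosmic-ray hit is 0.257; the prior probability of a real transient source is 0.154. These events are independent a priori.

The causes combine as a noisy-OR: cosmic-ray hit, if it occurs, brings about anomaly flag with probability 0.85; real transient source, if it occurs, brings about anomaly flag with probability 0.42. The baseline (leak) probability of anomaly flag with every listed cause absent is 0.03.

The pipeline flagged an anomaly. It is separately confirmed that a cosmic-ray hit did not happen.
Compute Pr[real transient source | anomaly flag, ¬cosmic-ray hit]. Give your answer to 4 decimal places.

Under noisy-OR, P(anomaly flag | causes) = 1 − (1−0.03)·∏(1−qᵢ) over the active causes.
P(anomaly flag | ¬cosmic-ray hit) = 0.03*0.846 + 0.4374*0.154 = 0.025380 + 0.067360 = 0.092740
Of this, 0.067360 comes from 0.4374*0.154 (the real transient source=true cases).
P(real transient source | anomaly flag, ¬cosmic-ray hit) = 0.067360 / 0.092740 ≈ 0.7263

Pr[real transient source | anomaly flag, ¬cosmic-ray hit] ≈ 0.7263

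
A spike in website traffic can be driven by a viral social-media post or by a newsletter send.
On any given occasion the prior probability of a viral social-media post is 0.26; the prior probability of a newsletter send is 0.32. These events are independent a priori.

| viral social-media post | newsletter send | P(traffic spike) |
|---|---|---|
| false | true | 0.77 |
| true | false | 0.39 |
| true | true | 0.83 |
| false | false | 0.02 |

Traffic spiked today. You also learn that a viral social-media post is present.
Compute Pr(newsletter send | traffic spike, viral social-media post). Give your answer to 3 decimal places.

For the numerator, keep only newsletter send=true terms: 0.83·0.32 = 0.265600
The normalizing constant is 0.39·0.68 + 0.83·0.32 = 0.530800
Posterior = 0.265600 / 0.530800 ≈ 0.500

Pr(newsletter send | traffic spike, viral social-media post) ≈ 0.500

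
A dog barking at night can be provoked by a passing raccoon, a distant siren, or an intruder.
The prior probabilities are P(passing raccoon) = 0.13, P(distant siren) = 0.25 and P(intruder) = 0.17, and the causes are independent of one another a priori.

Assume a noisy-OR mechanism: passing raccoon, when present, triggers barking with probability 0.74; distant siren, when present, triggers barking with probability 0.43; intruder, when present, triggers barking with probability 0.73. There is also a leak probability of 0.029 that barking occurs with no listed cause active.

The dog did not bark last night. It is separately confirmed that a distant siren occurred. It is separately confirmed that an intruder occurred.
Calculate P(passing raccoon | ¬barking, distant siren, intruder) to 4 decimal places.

P(passing raccoon | ¬barking, distant siren, intruder) ≈ 0.0374

Under noisy-OR, P(barking | causes) = 1 − (1−0.029)·∏(1−qᵢ) over the active causes.
For the numerator, keep only passing raccoon=true terms: 0.038854×0.13 = 0.005051
Denominator P(¬barking | distant siren, intruder): 0.149437×0.87 + 0.038854×0.13 = 0.135061
Posterior = 0.005051 / 0.135061 ≈ 0.0374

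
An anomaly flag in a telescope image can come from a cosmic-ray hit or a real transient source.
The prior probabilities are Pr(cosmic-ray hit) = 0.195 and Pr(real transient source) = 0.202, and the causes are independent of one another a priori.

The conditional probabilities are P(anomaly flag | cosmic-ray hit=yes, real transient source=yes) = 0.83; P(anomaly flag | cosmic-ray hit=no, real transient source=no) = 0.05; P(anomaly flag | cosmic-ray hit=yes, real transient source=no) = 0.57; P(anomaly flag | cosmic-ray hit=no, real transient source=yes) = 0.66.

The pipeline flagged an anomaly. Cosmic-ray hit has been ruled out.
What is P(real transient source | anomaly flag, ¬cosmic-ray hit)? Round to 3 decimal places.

P(real transient source | anomaly flag, ¬cosmic-ray hit) ≈ 0.770

P(anomaly flag | ¬cosmic-ray hit) = 0.05·0.798 + 0.66·0.202 = 0.039900 + 0.133320 = 0.173220
Of this, 0.133320 comes from 0.66·0.202 (the real transient source=true cases).
P(real transient source | anomaly flag, ¬cosmic-ray hit) = 0.133320 / 0.173220 ≈ 0.770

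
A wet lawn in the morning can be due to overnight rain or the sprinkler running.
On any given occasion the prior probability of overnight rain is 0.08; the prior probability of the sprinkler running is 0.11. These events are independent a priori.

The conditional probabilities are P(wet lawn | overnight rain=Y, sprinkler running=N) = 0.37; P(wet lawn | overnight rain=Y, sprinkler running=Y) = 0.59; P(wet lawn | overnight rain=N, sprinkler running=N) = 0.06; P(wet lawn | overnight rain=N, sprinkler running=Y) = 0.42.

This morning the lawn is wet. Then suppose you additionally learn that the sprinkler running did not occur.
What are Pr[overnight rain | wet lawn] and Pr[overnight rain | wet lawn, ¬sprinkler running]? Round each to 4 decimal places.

Pr[overnight rain | wet lawn] ≈ 0.2560; Pr[overnight rain | wet lawn, ¬sprinkler running] ≈ 0.3491

Sum P(wet lawn|·) weighted by the priors over the 4 (overnight rain, sprinkler running) configurations:
  P(wet lawn) = 0.06×0.92×0.89 + 0.42×0.92×0.11 + 0.37×0.08×0.89 + 0.59×0.08×0.11
        = 0.049128 + 0.042504 + 0.026344 + 0.005192 = 0.123168
Keeping only the overnight rain-present terms gives 0.031536, so
  P(overnight rain | wet lawn) = 0.031536 / 0.123168 ≈ 0.2560

With the extra evidence:
Enumerate both values of overnight rain and weight by the priors:
  P(wet lawn | ¬sprinkler running) = 0.06·0.92 + 0.37·0.08
        = 0.055200 + 0.029600 = 0.084800
Keeping only the overnight rain-present terms gives 0.029600, so
  P(overnight rain | wet lawn, ¬sprinkler running) = 0.029600 / 0.084800 ≈ 0.3491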